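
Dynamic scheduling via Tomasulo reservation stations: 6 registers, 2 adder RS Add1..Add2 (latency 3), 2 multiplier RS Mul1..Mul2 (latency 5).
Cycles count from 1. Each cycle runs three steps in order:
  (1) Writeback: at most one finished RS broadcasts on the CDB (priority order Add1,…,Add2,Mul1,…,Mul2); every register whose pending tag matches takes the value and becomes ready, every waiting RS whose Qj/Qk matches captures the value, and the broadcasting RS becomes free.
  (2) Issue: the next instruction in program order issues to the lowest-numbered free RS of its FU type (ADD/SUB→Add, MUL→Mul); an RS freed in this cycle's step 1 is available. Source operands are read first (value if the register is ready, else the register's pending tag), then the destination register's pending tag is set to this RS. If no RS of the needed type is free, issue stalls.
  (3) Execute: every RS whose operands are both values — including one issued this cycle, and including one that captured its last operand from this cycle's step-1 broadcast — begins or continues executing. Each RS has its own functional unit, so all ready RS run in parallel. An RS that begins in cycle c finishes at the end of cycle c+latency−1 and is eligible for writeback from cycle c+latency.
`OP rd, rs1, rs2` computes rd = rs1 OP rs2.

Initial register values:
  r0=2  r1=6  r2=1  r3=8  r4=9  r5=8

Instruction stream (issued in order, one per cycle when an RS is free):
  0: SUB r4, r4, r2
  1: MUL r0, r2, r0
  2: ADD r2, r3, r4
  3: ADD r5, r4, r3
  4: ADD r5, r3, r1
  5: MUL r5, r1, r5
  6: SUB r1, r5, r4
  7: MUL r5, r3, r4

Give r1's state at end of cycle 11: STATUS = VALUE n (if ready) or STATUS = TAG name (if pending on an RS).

STATUS = TAG Add2

cycle 1: issue SUB r4<-Add1 // r0:2,r1:6,r2:1,r3:8,r4:Add1,r5:8
cycle 2: issue MUL r0<-Mul1 // r0:Mul1,r1:6,r2:1,r3:8,r4:Add1,r5:8
cycle 3: issue ADD r2<-Add2 // r0:Mul1,r1:6,r2:Add2,r3:8,r4:Add1,r5:8
cycle 4: CDB Add1=8; issue ADD r5<-Add1 // r0:Mul1,r1:6,r2:Add2,r3:8,r4:8,r5:Add1
cycle 5: stall // r0:Mul1,r1:6,r2:Add2,r3:8,r4:8,r5:Add1
cycle 6: stall // r0:Mul1,r1:6,r2:Add2,r3:8,r4:8,r5:Add1
cycle 7: CDB Add1=16; issue ADD r5<-Add1 // r0:Mul1,r1:6,r2:Add2,r3:8,r4:8,r5:Add1
cycle 8: CDB Add2=16; issue MUL r5<-Mul2 // r0:Mul1,r1:6,r2:16,r3:8,r4:8,r5:Mul2
cycle 9: CDB Mul1=2; issue SUB r1<-Add2 // r0:2,r1:Add2,r2:16,r3:8,r4:8,r5:Mul2
cycle 10: CDB Add1=14; issue MUL r5<-Mul1 // r0:2,r1:Add2,r2:16,r3:8,r4:8,r5:Mul1
cycle 11: - // r0:2,r1:Add2,r2:16,r3:8,r4:8,r5:Mul1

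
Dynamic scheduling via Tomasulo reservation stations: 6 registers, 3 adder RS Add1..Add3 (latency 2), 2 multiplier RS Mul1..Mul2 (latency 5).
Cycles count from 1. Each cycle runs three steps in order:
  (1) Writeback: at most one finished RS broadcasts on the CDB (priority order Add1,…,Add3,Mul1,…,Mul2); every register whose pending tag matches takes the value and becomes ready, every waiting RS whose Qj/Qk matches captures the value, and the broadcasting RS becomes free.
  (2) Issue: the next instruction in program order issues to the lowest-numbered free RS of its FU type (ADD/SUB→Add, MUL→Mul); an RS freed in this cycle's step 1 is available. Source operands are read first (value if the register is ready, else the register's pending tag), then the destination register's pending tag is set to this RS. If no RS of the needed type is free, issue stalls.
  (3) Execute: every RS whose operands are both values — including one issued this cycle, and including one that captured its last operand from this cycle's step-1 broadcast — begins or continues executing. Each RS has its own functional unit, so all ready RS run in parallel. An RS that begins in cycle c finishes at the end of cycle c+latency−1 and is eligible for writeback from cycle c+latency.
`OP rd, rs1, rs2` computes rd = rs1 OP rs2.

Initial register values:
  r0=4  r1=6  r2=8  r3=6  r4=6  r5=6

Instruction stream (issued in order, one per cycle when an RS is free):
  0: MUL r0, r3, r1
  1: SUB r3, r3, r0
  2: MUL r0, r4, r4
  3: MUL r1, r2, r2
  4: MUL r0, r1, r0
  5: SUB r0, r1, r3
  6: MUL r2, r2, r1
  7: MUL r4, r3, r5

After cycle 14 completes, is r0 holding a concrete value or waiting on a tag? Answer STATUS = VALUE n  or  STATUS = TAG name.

  c1: issue MUL r0<-Mul1  regs: r0:Mul1,r1:6,r2:8,r3:6,r4:6,r5:6
  c2: issue SUB r3<-Add1  regs: r0:Mul1,r1:6,r2:8,r3:Add1,r4:6,r5:6
  c3: issue MUL r0<-Mul2  regs: r0:Mul2,r1:6,r2:8,r3:Add1,r4:6,r5:6
  c4: stall  regs: r0:Mul2,r1:6,r2:8,r3:Add1,r4:6,r5:6
  c5: stall  regs: r0:Mul2,r1:6,r2:8,r3:Add1,r4:6,r5:6
  c6: CDB Mul1=36; issue MUL r1<-Mul1  regs: r0:Mul2,r1:Mul1,r2:8,r3:Add1,r4:6,r5:6
  c7: stall  regs: r0:Mul2,r1:Mul1,r2:8,r3:Add1,r4:6,r5:6
  c8: CDB Add1=-30; stall  regs: r0:Mul2,r1:Mul1,r2:8,r3:-30,r4:6,r5:6
  c9: CDB Mul2=36; issue MUL r0<-Mul2  regs: r0:Mul2,r1:Mul1,r2:8,r3:-30,r4:6,r5:6
  c10: issue SUB r0<-Add1  regs: r0:Add1,r1:Mul1,r2:8,r3:-30,r4:6,r5:6
  c11: CDB Mul1=64; issue MUL r2<-Mul1  regs: r0:Add1,r1:64,r2:Mul1,r3:-30,r4:6,r5:6
  c12: stall  regs: r0:Add1,r1:64,r2:Mul1,r3:-30,r4:6,r5:6
  c13: CDB Add1=94; stall  regs: r0:94,r1:64,r2:Mul1,r3:-30,r4:6,r5:6
  c14: stall  regs: r0:94,r1:64,r2:Mul1,r3:-30,r4:6,r5:6

STATUS = VALUE 94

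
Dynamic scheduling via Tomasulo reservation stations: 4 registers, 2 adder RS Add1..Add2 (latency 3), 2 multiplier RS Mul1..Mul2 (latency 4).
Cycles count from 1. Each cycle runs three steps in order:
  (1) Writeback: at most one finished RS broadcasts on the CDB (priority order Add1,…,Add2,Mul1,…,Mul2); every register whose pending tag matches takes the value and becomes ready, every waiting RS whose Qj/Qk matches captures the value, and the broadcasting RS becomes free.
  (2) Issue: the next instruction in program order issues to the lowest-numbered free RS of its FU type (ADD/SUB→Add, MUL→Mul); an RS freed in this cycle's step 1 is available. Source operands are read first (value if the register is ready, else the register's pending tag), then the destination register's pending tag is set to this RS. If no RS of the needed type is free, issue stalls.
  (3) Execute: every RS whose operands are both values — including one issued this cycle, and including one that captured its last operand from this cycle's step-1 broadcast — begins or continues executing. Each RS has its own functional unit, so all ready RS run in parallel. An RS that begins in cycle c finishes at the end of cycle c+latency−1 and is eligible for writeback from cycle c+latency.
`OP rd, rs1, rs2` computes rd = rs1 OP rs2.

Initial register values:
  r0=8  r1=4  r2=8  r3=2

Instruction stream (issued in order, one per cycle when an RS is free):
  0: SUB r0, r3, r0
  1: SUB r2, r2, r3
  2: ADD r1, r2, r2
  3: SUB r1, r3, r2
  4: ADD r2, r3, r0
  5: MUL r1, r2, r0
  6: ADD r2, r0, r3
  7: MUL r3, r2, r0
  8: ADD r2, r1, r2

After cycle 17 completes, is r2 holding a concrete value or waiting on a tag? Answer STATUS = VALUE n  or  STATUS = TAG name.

cycle 1: issue SUB r0<-Add1 // r0:Add1,r1:4,r2:8,r3:2
cycle 2: issue SUB r2<-Add2 // r0:Add1,r1:4,r2:Add2,r3:2
cycle 3: stall // r0:Add1,r1:4,r2:Add2,r3:2
cycle 4: CDB Add1=-6; issue ADD r1<-Add1 // r0:-6,r1:Add1,r2:Add2,r3:2
cycle 5: CDB Add2=6; issue SUB r1<-Add2 // r0:-6,r1:Add2,r2:6,r3:2
cycle 6: stall // r0:-6,r1:Add2,r2:6,r3:2
cycle 7: stall // r0:-6,r1:Add2,r2:6,r3:2
cycle 8: CDB Add1=12; issue ADD r2<-Add1 // r0:-6,r1:Add2,r2:Add1,r3:2
cycle 9: CDB Add2=-4; issue MUL r1<-Mul1 // r0:-6,r1:Mul1,r2:Add1,r3:2
cycle 10: issue ADD r2<-Add2 // r0:-6,r1:Mul1,r2:Add2,r3:2
cycle 11: CDB Add1=-4; issue MUL r3<-Mul2 // r0:-6,r1:Mul1,r2:Add2,r3:Mul2
cycle 12: issue ADD r2<-Add1 // r0:-6,r1:Mul1,r2:Add1,r3:Mul2
cycle 13: CDB Add2=-4 // r0:-6,r1:Mul1,r2:Add1,r3:Mul2
cycle 14: - // r0:-6,r1:Mul1,r2:Add1,r3:Mul2
cycle 15: CDB Mul1=24 // r0:-6,r1:24,r2:Add1,r3:Mul2
cycle 16: - // r0:-6,r1:24,r2:Add1,r3:Mul2
cycle 17: CDB Mul2=24 // r0:-6,r1:24,r2:Add1,r3:24

STATUS = TAG Add1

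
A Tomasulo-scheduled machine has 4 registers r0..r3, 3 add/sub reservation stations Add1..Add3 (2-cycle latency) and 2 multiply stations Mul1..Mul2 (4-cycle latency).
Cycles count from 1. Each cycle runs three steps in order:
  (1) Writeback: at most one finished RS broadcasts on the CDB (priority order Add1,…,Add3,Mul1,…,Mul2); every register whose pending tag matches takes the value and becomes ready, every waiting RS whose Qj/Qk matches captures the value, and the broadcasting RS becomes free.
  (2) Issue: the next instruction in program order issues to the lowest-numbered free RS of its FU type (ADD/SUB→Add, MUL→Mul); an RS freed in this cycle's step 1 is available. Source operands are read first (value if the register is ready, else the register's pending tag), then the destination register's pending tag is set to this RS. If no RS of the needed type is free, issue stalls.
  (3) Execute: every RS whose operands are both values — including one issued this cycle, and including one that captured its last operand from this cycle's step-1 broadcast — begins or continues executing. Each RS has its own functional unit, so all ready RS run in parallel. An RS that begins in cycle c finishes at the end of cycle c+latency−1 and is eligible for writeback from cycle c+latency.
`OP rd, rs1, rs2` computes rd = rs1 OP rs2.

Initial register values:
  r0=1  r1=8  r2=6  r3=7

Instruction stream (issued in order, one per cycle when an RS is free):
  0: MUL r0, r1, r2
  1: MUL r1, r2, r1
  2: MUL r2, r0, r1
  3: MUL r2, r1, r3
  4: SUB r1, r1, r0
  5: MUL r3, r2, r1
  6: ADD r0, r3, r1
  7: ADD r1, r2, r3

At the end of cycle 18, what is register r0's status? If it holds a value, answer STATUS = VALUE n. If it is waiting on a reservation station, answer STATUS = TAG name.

cycle 1: issue MUL r0<-Mul1 // r0:Mul1,r1:8,r2:6,r3:7
cycle 2: issue MUL r1<-Mul2 // r0:Mul1,r1:Mul2,r2:6,r3:7
cycle 3: stall // r0:Mul1,r1:Mul2,r2:6,r3:7
cycle 4: stall // r0:Mul1,r1:Mul2,r2:6,r3:7
cycle 5: CDB Mul1=48; issue MUL r2<-Mul1 // r0:48,r1:Mul2,r2:Mul1,r3:7
cycle 6: CDB Mul2=48; issue MUL r2<-Mul2 // r0:48,r1:48,r2:Mul2,r3:7
cycle 7: issue SUB r1<-Add1 // r0:48,r1:Add1,r2:Mul2,r3:7
cycle 8: stall // r0:48,r1:Add1,r2:Mul2,r3:7
cycle 9: CDB Add1=0; stall // r0:48,r1:0,r2:Mul2,r3:7
cycle 10: CDB Mul1=2304; issue MUL r3<-Mul1 // r0:48,r1:0,r2:Mul2,r3:Mul1
cycle 11: CDB Mul2=336; issue ADD r0<-Add1 // r0:Add1,r1:0,r2:336,r3:Mul1
cycle 12: issue ADD r1<-Add2 // r0:Add1,r1:Add2,r2:336,r3:Mul1
cycle 13: - // r0:Add1,r1:Add2,r2:336,r3:Mul1
cycle 14: - // r0:Add1,r1:Add2,r2:336,r3:Mul1
cycle 15: CDB Mul1=0 // r0:Add1,r1:Add2,r2:336,r3:0
cycle 16: - // r0:Add1,r1:Add2,r2:336,r3:0
cycle 17: CDB Add1=0 // r0:0,r1:Add2,r2:336,r3:0
cycle 18: CDB Add2=336 // r0:0,r1:336,r2:336,r3:0

STATUS = VALUE 0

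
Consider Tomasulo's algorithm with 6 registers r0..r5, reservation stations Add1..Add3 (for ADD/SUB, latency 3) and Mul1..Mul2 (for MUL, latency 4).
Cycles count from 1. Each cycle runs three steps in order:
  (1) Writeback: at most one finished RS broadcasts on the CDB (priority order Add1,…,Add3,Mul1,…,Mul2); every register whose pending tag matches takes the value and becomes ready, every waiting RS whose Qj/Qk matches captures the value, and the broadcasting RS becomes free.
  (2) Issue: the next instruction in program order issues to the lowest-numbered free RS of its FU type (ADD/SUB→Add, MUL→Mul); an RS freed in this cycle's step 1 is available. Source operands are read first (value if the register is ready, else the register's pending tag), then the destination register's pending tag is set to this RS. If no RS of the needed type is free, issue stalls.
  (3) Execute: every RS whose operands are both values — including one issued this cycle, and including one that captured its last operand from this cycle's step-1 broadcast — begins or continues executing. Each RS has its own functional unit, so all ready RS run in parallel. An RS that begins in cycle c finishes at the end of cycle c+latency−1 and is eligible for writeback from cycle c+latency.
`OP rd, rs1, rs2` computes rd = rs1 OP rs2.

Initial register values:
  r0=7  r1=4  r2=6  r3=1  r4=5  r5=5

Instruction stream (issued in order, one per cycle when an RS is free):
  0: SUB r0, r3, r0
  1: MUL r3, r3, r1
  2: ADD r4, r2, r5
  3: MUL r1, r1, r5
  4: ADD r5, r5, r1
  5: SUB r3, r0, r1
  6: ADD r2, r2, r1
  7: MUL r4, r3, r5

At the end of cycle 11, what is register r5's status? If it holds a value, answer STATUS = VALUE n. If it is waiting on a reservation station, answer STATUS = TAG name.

cycle 1: issue SUB r0<-Add1 // r0:Add1,r1:4,r2:6,r3:1,r4:5,r5:5
cycle 2: issue MUL r3<-Mul1 // r0:Add1,r1:4,r2:6,r3:Mul1,r4:5,r5:5
cycle 3: issue ADD r4<-Add2 // r0:Add1,r1:4,r2:6,r3:Mul1,r4:Add2,r5:5
cycle 4: CDB Add1=-6; issue MUL r1<-Mul2 // r0:-6,r1:Mul2,r2:6,r3:Mul1,r4:Add2,r5:5
cycle 5: issue ADD r5<-Add1 // r0:-6,r1:Mul2,r2:6,r3:Mul1,r4:Add2,r5:Add1
cycle 6: CDB Add2=11; issue SUB r3<-Add2 // r0:-6,r1:Mul2,r2:6,r3:Add2,r4:11,r5:Add1
cycle 7: CDB Mul1=4; issue ADD r2<-Add3 // r0:-6,r1:Mul2,r2:Add3,r3:Add2,r4:11,r5:Add1
cycle 8: CDB Mul2=20; issue MUL r4<-Mul1 // r0:-6,r1:20,r2:Add3,r3:Add2,r4:Mul1,r5:Add1
cycle 9: - // r0:-6,r1:20,r2:Add3,r3:Add2,r4:Mul1,r5:Add1
cycle 10: - // r0:-6,r1:20,r2:Add3,r3:Add2,r4:Mul1,r5:Add1
cycle 11: CDB Add1=25 // r0:-6,r1:20,r2:Add3,r3:Add2,r4:Mul1,r5:25

STATUS = VALUE 25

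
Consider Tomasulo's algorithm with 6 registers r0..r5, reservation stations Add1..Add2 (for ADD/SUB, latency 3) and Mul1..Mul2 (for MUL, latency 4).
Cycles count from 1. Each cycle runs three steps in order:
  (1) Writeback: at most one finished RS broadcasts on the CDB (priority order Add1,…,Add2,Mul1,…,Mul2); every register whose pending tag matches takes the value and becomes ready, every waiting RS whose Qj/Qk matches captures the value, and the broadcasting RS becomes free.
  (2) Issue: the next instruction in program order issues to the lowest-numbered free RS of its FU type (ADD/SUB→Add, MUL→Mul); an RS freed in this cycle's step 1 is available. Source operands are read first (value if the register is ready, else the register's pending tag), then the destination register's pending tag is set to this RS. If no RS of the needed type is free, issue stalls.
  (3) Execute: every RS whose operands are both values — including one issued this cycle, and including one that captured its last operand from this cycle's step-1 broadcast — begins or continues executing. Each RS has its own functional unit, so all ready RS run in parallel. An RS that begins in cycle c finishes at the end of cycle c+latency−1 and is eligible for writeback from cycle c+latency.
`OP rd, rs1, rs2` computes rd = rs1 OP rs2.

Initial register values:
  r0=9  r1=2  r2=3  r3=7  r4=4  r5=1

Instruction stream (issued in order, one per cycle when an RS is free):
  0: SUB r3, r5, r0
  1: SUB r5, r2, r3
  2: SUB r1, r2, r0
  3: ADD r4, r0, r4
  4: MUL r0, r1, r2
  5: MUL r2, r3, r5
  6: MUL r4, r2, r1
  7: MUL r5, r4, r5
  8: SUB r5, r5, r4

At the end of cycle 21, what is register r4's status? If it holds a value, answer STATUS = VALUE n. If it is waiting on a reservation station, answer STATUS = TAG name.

STATUS = VALUE 528

cycle 1: issue SUB r3<-Add1 // r0:9,r1:2,r2:3,r3:Add1,r4:4,r5:1
cycle 2: issue SUB r5<-Add2 // r0:9,r1:2,r2:3,r3:Add1,r4:4,r5:Add2
cycle 3: stall // r0:9,r1:2,r2:3,r3:Add1,r4:4,r5:Add2
cycle 4: CDB Add1=-8; issue SUB r1<-Add1 // r0:9,r1:Add1,r2:3,r3:-8,r4:4,r5:Add2
cycle 5: stall // r0:9,r1:Add1,r2:3,r3:-8,r4:4,r5:Add2
cycle 6: stall // r0:9,r1:Add1,r2:3,r3:-8,r4:4,r5:Add2
cycle 7: CDB Add1=-6; issue ADD r4<-Add1 // r0:9,r1:-6,r2:3,r3:-8,r4:Add1,r5:Add2
cycle 8: CDB Add2=11; issue MUL r0<-Mul1 // r0:Mul1,r1:-6,r2:3,r3:-8,r4:Add1,r5:11
cycle 9: issue MUL r2<-Mul2 // r0:Mul1,r1:-6,r2:Mul2,r3:-8,r4:Add1,r5:11
cycle 10: CDB Add1=13; stall // r0:Mul1,r1:-6,r2:Mul2,r3:-8,r4:13,r5:11
cycle 11: stall // r0:Mul1,r1:-6,r2:Mul2,r3:-8,r4:13,r5:11
cycle 12: CDB Mul1=-18; issue MUL r4<-Mul1 // r0:-18,r1:-6,r2:Mul2,r3:-8,r4:Mul1,r5:11
cycle 13: CDB Mul2=-88; issue MUL r5<-Mul2 // r0:-18,r1:-6,r2:-88,r3:-8,r4:Mul1,r5:Mul2
cycle 14: issue SUB r5<-Add1 // r0:-18,r1:-6,r2:-88,r3:-8,r4:Mul1,r5:Add1
cycle 15: - // r0:-18,r1:-6,r2:-88,r3:-8,r4:Mul1,r5:Add1
cycle 16: - // r0:-18,r1:-6,r2:-88,r3:-8,r4:Mul1,r5:Add1
cycle 17: CDB Mul1=528 // r0:-18,r1:-6,r2:-88,r3:-8,r4:528,r5:Add1
cycle 18: - // r0:-18,r1:-6,r2:-88,r3:-8,r4:528,r5:Add1
cycle 19: - // r0:-18,r1:-6,r2:-88,r3:-8,r4:528,r5:Add1
cycle 20: - // r0:-18,r1:-6,r2:-88,r3:-8,r4:528,r5:Add1
cycle 21: CDB Mul2=5808 // r0:-18,r1:-6,r2:-88,r3:-8,r4:528,r5:Add1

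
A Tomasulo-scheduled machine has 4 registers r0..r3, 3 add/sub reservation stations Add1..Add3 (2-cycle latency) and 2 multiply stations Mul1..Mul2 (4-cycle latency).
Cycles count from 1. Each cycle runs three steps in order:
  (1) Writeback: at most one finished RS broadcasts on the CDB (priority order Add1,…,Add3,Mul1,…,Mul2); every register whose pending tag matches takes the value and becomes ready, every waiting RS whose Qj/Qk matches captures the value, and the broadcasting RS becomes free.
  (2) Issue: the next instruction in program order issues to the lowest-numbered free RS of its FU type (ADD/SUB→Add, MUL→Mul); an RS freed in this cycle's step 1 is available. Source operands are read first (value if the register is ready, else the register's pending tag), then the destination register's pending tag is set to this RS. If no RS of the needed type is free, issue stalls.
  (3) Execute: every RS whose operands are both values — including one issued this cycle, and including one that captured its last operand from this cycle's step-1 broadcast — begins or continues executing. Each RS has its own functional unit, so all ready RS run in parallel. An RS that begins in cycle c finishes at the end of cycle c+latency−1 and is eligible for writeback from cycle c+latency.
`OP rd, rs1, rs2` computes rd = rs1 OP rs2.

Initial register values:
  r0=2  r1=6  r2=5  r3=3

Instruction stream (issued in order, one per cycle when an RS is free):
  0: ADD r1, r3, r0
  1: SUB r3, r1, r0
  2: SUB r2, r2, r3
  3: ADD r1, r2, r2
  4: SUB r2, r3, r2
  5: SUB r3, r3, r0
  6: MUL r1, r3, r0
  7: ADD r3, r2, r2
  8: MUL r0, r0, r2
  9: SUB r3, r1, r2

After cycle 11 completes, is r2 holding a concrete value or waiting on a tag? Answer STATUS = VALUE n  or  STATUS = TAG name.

  c1: issue ADD r1<-Add1  regs: r0:2,r1:Add1,r2:5,r3:3
  c2: issue SUB r3<-Add2  regs: r0:2,r1:Add1,r2:5,r3:Add2
  c3: CDB Add1=5; issue SUB r2<-Add1  regs: r0:2,r1:5,r2:Add1,r3:Add2
  c4: issue ADD r1<-Add3  regs: r0:2,r1:Add3,r2:Add1,r3:Add2
  c5: CDB Add2=3; issue SUB r2<-Add2  regs: r0:2,r1:Add3,r2:Add2,r3:3
  c6: stall  regs: r0:2,r1:Add3,r2:Add2,r3:3
  c7: CDB Add1=2; issue SUB r3<-Add1  regs: r0:2,r1:Add3,r2:Add2,r3:Add1
  c8: issue MUL r1<-Mul1  regs: r0:2,r1:Mul1,r2:Add2,r3:Add1
  c9: CDB Add1=1; issue ADD r3<-Add1  regs: r0:2,r1:Mul1,r2:Add2,r3:Add1
  c10: CDB Add2=1; issue MUL r0<-Mul2  regs: r0:Mul2,r1:Mul1,r2:1,r3:Add1
  c11: CDB Add3=4; issue SUB r3<-Add2  regs: r0:Mul2,r1:Mul1,r2:1,r3:Add2

STATUS = VALUE 1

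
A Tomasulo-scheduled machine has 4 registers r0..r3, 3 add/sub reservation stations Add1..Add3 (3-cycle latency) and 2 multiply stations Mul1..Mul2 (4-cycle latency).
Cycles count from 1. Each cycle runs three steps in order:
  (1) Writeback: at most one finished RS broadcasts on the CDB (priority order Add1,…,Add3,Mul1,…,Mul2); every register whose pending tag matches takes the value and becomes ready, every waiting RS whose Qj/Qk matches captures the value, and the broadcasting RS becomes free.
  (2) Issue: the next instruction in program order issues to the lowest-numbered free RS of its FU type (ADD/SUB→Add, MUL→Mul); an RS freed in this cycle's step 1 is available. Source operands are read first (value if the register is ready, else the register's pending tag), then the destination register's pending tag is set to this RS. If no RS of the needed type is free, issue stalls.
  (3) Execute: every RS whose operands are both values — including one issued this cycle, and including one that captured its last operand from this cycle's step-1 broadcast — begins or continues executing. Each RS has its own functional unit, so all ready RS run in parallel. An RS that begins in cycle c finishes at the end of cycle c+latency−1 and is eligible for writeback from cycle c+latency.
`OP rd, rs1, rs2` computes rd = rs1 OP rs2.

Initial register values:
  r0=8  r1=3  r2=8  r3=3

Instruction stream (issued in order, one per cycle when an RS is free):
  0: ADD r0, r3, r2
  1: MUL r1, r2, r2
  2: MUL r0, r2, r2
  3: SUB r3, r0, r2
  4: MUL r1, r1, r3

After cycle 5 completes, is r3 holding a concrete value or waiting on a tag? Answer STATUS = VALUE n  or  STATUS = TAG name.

cycle 1: issue ADD r0<-Add1 // r0:Add1,r1:3,r2:8,r3:3
cycle 2: issue MUL r1<-Mul1 // r0:Add1,r1:Mul1,r2:8,r3:3
cycle 3: issue MUL r0<-Mul2 // r0:Mul2,r1:Mul1,r2:8,r3:3
cycle 4: CDB Add1=11; issue SUB r3<-Add1 // r0:Mul2,r1:Mul1,r2:8,r3:Add1
cycle 5: stall // r0:Mul2,r1:Mul1,r2:8,r3:Add1

STATUS = TAG Add1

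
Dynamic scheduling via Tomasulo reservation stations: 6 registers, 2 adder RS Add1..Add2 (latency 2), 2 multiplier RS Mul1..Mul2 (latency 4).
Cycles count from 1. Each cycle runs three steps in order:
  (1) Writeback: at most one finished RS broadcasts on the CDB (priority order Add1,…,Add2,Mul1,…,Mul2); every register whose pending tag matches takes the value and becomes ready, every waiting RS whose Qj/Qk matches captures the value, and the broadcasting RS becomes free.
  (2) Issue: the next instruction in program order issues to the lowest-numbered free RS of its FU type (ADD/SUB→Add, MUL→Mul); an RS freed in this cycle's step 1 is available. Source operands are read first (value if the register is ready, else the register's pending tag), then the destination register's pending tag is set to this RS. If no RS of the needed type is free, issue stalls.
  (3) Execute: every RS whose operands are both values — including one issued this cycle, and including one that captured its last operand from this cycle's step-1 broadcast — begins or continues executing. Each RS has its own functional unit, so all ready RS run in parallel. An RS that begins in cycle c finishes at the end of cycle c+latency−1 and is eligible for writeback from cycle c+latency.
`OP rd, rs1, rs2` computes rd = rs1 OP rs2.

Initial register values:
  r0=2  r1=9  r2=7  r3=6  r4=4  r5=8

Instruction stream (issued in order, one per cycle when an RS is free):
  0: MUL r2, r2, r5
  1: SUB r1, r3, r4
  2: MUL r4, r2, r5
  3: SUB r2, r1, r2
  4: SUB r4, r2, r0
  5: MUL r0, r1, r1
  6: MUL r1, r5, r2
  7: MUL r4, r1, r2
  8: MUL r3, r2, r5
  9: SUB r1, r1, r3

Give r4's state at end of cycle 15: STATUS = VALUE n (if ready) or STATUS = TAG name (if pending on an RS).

cycle 1: issue MUL r2<-Mul1 // r0:2,r1:9,r2:Mul1,r3:6,r4:4,r5:8
cycle 2: issue SUB r1<-Add1 // r0:2,r1:Add1,r2:Mul1,r3:6,r4:4,r5:8
cycle 3: issue MUL r4<-Mul2 // r0:2,r1:Add1,r2:Mul1,r3:6,r4:Mul2,r5:8
cycle 4: CDB Add1=2; issue SUB r2<-Add1 // r0:2,r1:2,r2:Add1,r3:6,r4:Mul2,r5:8
cycle 5: CDB Mul1=56; issue SUB r4<-Add2 // r0:2,r1:2,r2:Add1,r3:6,r4:Add2,r5:8
cycle 6: issue MUL r0<-Mul1 // r0:Mul1,r1:2,r2:Add1,r3:6,r4:Add2,r5:8
cycle 7: CDB Add1=-54; stall // r0:Mul1,r1:2,r2:-54,r3:6,r4:Add2,r5:8
cycle 8: stall // r0:Mul1,r1:2,r2:-54,r3:6,r4:Add2,r5:8
cycle 9: CDB Add2=-56; stall // r0:Mul1,r1:2,r2:-54,r3:6,r4:-56,r5:8
cycle 10: CDB Mul1=4; issue MUL r1<-Mul1 // r0:4,r1:Mul1,r2:-54,r3:6,r4:-56,r5:8
cycle 11: CDB Mul2=448; issue MUL r4<-Mul2 // r0:4,r1:Mul1,r2:-54,r3:6,r4:Mul2,r5:8
cycle 12: stall // r0:4,r1:Mul1,r2:-54,r3:6,r4:Mul2,r5:8
cycle 13: stall // r0:4,r1:Mul1,r2:-54,r3:6,r4:Mul2,r5:8
cycle 14: CDB Mul1=-432; issue MUL r3<-Mul1 // r0:4,r1:-432,r2:-54,r3:Mul1,r4:Mul2,r5:8
cycle 15: issue SUB r1<-Add1 // r0:4,r1:Add1,r2:-54,r3:Mul1,r4:Mul2,r5:8

STATUS = TAG Mul2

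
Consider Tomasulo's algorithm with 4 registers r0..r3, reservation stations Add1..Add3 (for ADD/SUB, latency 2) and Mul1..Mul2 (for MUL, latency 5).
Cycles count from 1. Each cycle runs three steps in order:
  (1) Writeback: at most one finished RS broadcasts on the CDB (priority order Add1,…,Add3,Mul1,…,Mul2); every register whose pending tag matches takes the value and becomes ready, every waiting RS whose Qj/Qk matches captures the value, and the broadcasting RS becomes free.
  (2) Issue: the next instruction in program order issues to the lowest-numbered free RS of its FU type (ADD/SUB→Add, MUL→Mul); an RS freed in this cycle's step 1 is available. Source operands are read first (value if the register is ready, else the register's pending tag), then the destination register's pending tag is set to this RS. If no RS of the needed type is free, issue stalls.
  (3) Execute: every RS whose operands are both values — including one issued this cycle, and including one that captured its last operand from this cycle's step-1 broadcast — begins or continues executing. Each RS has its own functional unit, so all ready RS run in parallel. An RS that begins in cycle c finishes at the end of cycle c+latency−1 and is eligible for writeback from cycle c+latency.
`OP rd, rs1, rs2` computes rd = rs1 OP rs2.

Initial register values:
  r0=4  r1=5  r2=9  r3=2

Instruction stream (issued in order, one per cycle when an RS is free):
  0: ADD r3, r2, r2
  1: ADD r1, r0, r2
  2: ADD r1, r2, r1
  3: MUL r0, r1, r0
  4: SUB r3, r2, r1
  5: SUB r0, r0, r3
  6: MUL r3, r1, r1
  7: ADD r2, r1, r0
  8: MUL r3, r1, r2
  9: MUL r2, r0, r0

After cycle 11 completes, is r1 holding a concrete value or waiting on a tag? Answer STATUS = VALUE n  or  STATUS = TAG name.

c1: issue ADD r3<-Add1 | r0:4,r1:5,r2:9,r3:Add1
c2: issue ADD r1<-Add2 | r0:4,r1:Add2,r2:9,r3:Add1
c3: CDB Add1=18; issue ADD r1<-Add1 | r0:4,r1:Add1,r2:9,r3:18
c4: CDB Add2=13; issue MUL r0<-Mul1 | r0:Mul1,r1:Add1,r2:9,r3:18
c5: issue SUB r3<-Add2 | r0:Mul1,r1:Add1,r2:9,r3:Add2
c6: CDB Add1=22; issue SUB r0<-Add1 | r0:Add1,r1:22,r2:9,r3:Add2
c7: issue MUL r3<-Mul2 | r0:Add1,r1:22,r2:9,r3:Mul2
c8: CDB Add2=-13; issue ADD r2<-Add2 | r0:Add1,r1:22,r2:Add2,r3:Mul2
c9: stall | r0:Add1,r1:22,r2:Add2,r3:Mul2
c10: stall | r0:Add1,r1:22,r2:Add2,r3:Mul2
c11: CDB Mul1=88; issue MUL r3<-Mul1 | r0:Add1,r1:22,r2:Add2,r3:Mul1

STATUS = VALUE 22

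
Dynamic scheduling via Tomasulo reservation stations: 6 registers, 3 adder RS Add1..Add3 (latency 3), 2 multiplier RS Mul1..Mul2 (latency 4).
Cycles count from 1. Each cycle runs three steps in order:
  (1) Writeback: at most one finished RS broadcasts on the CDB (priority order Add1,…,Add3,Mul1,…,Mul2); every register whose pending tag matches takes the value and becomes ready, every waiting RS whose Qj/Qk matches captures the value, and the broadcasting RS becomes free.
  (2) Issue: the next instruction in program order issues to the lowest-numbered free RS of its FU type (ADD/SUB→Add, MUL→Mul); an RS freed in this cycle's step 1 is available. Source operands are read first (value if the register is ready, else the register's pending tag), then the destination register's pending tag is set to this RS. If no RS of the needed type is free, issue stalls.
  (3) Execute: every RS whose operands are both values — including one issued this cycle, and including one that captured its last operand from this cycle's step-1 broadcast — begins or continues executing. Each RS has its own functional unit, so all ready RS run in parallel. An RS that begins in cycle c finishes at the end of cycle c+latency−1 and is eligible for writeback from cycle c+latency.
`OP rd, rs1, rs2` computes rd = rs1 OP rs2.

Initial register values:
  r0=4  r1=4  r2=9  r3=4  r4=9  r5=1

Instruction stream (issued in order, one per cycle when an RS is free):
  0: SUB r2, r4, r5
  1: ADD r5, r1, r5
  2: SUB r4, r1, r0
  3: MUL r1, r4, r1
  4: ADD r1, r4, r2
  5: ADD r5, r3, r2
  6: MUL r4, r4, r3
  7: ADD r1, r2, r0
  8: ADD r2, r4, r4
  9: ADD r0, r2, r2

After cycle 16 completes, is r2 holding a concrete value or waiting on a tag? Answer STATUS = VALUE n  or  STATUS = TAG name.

  c1: issue SUB r2<-Add1  regs: r0:4,r1:4,r2:Add1,r3:4,r4:9,r5:1
  c2: issue ADD r5<-Add2  regs: r0:4,r1:4,r2:Add1,r3:4,r4:9,r5:Add2
  c3: issue SUB r4<-Add3  regs: r0:4,r1:4,r2:Add1,r3:4,r4:Add3,r5:Add2
  c4: CDB Add1=8; issue MUL r1<-Mul1  regs: r0:4,r1:Mul1,r2:8,r3:4,r4:Add3,r5:Add2
  c5: CDB Add2=5; issue ADD r1<-Add1  regs: r0:4,r1:Add1,r2:8,r3:4,r4:Add3,r5:5
  c6: CDB Add3=0; issue ADD r5<-Add2  regs: r0:4,r1:Add1,r2:8,r3:4,r4:0,r5:Add2
  c7: issue MUL r4<-Mul2  regs: r0:4,r1:Add1,r2:8,r3:4,r4:Mul2,r5:Add2
  c8: issue ADD r1<-Add3  regs: r0:4,r1:Add3,r2:8,r3:4,r4:Mul2,r5:Add2
  c9: CDB Add1=8; issue ADD r2<-Add1  regs: r0:4,r1:Add3,r2:Add1,r3:4,r4:Mul2,r5:Add2
  c10: CDB Add2=12; issue ADD r0<-Add2  regs: r0:Add2,r1:Add3,r2:Add1,r3:4,r4:Mul2,r5:12
  c11: CDB Add3=12  regs: r0:Add2,r1:12,r2:Add1,r3:4,r4:Mul2,r5:12
  c12: CDB Mul1=0  regs: r0:Add2,r1:12,r2:Add1,r3:4,r4:Mul2,r5:12
  c13: CDB Mul2=0  regs: r0:Add2,r1:12,r2:Add1,r3:4,r4:0,r5:12
  c14: -  regs: r0:Add2,r1:12,r2:Add1,r3:4,r4:0,r5:12
  c15: -  regs: r0:Add2,r1:12,r2:Add1,r3:4,r4:0,r5:12
  c16: CDB Add1=0  regs: r0:Add2,r1:12,r2:0,r3:4,r4:0,r5:12

STATUS = VALUE 0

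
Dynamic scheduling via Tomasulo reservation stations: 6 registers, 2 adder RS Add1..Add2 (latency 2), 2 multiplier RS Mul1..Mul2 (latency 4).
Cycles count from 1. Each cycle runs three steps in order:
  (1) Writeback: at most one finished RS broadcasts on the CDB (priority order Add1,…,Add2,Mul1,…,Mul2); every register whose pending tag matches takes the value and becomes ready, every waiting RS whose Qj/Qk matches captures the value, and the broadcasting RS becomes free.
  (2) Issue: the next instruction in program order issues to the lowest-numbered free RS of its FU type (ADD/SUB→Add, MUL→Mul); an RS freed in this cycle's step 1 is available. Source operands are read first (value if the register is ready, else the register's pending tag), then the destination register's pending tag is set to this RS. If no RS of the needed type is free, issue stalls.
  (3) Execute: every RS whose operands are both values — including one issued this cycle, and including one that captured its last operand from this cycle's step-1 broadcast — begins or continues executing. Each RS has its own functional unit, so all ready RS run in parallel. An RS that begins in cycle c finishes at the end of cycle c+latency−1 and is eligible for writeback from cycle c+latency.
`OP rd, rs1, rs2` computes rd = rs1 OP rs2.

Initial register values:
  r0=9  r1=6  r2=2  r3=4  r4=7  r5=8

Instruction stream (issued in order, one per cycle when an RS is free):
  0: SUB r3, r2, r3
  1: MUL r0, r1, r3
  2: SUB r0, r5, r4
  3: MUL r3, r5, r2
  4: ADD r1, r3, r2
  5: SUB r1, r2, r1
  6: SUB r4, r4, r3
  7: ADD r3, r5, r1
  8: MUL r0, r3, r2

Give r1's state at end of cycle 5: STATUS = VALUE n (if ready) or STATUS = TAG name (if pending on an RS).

c1: issue SUB r3<-Add1 | r0:9,r1:6,r2:2,r3:Add1,r4:7,r5:8
c2: issue MUL r0<-Mul1 | r0:Mul1,r1:6,r2:2,r3:Add1,r4:7,r5:8
c3: CDB Add1=-2; issue SUB r0<-Add1 | r0:Add1,r1:6,r2:2,r3:-2,r4:7,r5:8
c4: issue MUL r3<-Mul2 | r0:Add1,r1:6,r2:2,r3:Mul2,r4:7,r5:8
c5: CDB Add1=1; issue ADD r1<-Add1 | r0:1,r1:Add1,r2:2,r3:Mul2,r4:7,r5:8

STATUS = TAG Add1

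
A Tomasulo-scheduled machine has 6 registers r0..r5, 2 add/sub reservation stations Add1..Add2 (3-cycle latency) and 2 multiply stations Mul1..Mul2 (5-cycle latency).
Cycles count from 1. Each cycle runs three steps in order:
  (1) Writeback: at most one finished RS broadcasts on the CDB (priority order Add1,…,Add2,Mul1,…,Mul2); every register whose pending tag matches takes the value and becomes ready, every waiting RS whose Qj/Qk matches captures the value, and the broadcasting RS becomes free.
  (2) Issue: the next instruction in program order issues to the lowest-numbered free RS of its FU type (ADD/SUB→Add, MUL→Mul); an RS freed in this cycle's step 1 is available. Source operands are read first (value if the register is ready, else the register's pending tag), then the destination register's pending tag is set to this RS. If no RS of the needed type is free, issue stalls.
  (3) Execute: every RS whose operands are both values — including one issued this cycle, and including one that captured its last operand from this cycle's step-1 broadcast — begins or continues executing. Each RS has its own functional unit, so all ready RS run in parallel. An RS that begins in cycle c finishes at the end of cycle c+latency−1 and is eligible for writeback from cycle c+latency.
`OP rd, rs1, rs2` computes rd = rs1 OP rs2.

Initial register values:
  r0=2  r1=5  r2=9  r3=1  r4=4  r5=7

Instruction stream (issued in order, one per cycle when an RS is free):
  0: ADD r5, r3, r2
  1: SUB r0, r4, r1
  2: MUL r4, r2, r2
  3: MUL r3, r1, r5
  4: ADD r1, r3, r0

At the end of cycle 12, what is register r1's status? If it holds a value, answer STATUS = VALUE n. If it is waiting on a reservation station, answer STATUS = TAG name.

c1: issue ADD r5<-Add1 | r0:2,r1:5,r2:9,r3:1,r4:4,r5:Add1
c2: issue SUB r0<-Add2 | r0:Add2,r1:5,r2:9,r3:1,r4:4,r5:Add1
c3: issue MUL r4<-Mul1 | r0:Add2,r1:5,r2:9,r3:1,r4:Mul1,r5:Add1
c4: CDB Add1=10; issue MUL r3<-Mul2 | r0:Add2,r1:5,r2:9,r3:Mul2,r4:Mul1,r5:10
c5: CDB Add2=-1; issue ADD r1<-Add1 | r0:-1,r1:Add1,r2:9,r3:Mul2,r4:Mul1,r5:10
c6: - | r0:-1,r1:Add1,r2:9,r3:Mul2,r4:Mul1,r5:10
c7: - | r0:-1,r1:Add1,r2:9,r3:Mul2,r4:Mul1,r5:10
c8: CDB Mul1=81 | r0:-1,r1:Add1,r2:9,r3:Mul2,r4:81,r5:10
c9: CDB Mul2=50 | r0:-1,r1:Add1,r2:9,r3:50,r4:81,r5:10
c10: - | r0:-1,r1:Add1,r2:9,r3:50,r4:81,r5:10
c11: - | r0:-1,r1:Add1,r2:9,r3:50,r4:81,r5:10
c12: CDB Add1=49 | r0:-1,r1:49,r2:9,r3:50,r4:81,r5:10

STATUS = VALUE 49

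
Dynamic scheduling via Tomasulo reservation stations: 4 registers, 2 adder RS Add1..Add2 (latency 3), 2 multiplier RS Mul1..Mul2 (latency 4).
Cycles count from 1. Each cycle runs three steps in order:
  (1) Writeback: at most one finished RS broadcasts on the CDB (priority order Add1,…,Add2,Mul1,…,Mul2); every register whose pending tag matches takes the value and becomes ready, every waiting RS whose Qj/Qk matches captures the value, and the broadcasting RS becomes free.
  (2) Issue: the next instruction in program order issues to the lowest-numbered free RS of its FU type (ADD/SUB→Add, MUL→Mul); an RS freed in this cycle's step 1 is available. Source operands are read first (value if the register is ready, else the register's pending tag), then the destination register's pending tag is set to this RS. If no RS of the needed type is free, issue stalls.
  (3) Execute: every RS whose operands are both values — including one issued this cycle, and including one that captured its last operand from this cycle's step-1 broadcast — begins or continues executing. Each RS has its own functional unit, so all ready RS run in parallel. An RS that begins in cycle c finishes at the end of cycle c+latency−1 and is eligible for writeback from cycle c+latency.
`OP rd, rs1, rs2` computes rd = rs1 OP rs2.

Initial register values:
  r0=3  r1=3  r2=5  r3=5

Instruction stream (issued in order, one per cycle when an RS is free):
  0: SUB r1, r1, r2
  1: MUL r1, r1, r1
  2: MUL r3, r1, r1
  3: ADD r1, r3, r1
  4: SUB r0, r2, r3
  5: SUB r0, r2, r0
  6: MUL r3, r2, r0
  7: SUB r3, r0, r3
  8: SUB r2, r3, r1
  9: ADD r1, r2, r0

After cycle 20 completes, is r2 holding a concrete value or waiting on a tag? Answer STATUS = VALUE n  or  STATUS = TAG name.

STATUS = TAG Add1

cycle 1: issue SUB r1<-Add1 // r0:3,r1:Add1,r2:5,r3:5
cycle 2: issue MUL r1<-Mul1 // r0:3,r1:Mul1,r2:5,r3:5
cycle 3: issue MUL r3<-Mul2 // r0:3,r1:Mul1,r2:5,r3:Mul2
cycle 4: CDB Add1=-2; issue ADD r1<-Add1 // r0:3,r1:Add1,r2:5,r3:Mul2
cycle 5: issue SUB r0<-Add2 // r0:Add2,r1:Add1,r2:5,r3:Mul2
cycle 6: stall // r0:Add2,r1:Add1,r2:5,r3:Mul2
cycle 7: stall // r0:Add2,r1:Add1,r2:5,r3:Mul2
cycle 8: CDB Mul1=4; stall // r0:Add2,r1:Add1,r2:5,r3:Mul2
cycle 9: stall // r0:Add2,r1:Add1,r2:5,r3:Mul2
cycle 10: stall // r0:Add2,r1:Add1,r2:5,r3:Mul2
cycle 11: stall // r0:Add2,r1:Add1,r2:5,r3:Mul2
cycle 12: CDB Mul2=16; stall // r0:Add2,r1:Add1,r2:5,r3:16
cycle 13: stall // r0:Add2,r1:Add1,r2:5,r3:16
cycle 14: stall // r0:Add2,r1:Add1,r2:5,r3:16
cycle 15: CDB Add1=20; issue SUB r0<-Add1 // r0:Add1,r1:20,r2:5,r3:16
cycle 16: CDB Add2=-11; issue MUL r3<-Mul1 // r0:Add1,r1:20,r2:5,r3:Mul1
cycle 17: issue SUB r3<-Add2 // r0:Add1,r1:20,r2:5,r3:Add2
cycle 18: stall // r0:Add1,r1:20,r2:5,r3:Add2
cycle 19: CDB Add1=16; issue SUB r2<-Add1 // r0:16,r1:20,r2:Add1,r3:Add2
cycle 20: stall // r0:16,r1:20,r2:Add1,r3:Add2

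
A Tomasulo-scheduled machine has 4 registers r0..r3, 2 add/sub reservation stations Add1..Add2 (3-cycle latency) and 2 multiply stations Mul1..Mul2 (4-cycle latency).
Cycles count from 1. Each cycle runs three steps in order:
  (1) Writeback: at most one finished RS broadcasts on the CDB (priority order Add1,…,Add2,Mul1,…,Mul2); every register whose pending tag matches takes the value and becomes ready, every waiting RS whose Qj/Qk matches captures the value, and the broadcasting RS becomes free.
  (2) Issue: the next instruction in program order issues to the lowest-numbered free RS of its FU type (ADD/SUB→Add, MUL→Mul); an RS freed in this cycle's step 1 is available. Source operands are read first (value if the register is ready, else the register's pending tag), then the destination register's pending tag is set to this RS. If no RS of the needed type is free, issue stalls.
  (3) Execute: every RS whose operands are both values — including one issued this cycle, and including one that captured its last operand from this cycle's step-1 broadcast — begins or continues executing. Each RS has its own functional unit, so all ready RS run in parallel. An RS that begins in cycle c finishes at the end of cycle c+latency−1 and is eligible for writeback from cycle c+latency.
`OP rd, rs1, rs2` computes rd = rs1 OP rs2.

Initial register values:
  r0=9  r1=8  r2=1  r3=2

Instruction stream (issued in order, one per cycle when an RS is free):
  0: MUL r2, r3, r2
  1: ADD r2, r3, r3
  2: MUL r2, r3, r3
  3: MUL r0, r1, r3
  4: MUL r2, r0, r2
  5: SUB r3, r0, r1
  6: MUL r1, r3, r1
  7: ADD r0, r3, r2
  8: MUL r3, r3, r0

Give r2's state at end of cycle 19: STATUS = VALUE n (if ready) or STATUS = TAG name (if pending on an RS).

STATUS = VALUE 64

  c1: issue MUL r2<-Mul1  regs: r0:9,r1:8,r2:Mul1,r3:2
  c2: issue ADD r2<-Add1  regs: r0:9,r1:8,r2:Add1,r3:2
  c3: issue MUL r2<-Mul2  regs: r0:9,r1:8,r2:Mul2,r3:2
  c4: stall  regs: r0:9,r1:8,r2:Mul2,r3:2
  c5: CDB Add1=4; stall  regs: r0:9,r1:8,r2:Mul2,r3:2
  c6: CDB Mul1=2; issue MUL r0<-Mul1  regs: r0:Mul1,r1:8,r2:Mul2,r3:2
  c7: CDB Mul2=4; issue MUL r2<-Mul2  regs: r0:Mul1,r1:8,r2:Mul2,r3:2
  c8: issue SUB r3<-Add1  regs: r0:Mul1,r1:8,r2:Mul2,r3:Add1
  c9: stall  regs: r0:Mul1,r1:8,r2:Mul2,r3:Add1
  c10: CDB Mul1=16; issue MUL r1<-Mul1  regs: r0:16,r1:Mul1,r2:Mul2,r3:Add1
  c11: issue ADD r0<-Add2  regs: r0:Add2,r1:Mul1,r2:Mul2,r3:Add1
  c12: stall  regs: r0:Add2,r1:Mul1,r2:Mul2,r3:Add1
  c13: CDB Add1=8; stall  regs: r0:Add2,r1:Mul1,r2:Mul2,r3:8
  c14: CDB Mul2=64; issue MUL r3<-Mul2  regs: r0:Add2,r1:Mul1,r2:64,r3:Mul2
  c15: -  regs: r0:Add2,r1:Mul1,r2:64,r3:Mul2
  c16: -  regs: r0:Add2,r1:Mul1,r2:64,r3:Mul2
  c17: CDB Add2=72  regs: r0:72,r1:Mul1,r2:64,r3:Mul2
  c18: CDB Mul1=64  regs: r0:72,r1:64,r2:64,r3:Mul2
  c19: -  regs: r0:72,r1:64,r2:64,r3:Mul2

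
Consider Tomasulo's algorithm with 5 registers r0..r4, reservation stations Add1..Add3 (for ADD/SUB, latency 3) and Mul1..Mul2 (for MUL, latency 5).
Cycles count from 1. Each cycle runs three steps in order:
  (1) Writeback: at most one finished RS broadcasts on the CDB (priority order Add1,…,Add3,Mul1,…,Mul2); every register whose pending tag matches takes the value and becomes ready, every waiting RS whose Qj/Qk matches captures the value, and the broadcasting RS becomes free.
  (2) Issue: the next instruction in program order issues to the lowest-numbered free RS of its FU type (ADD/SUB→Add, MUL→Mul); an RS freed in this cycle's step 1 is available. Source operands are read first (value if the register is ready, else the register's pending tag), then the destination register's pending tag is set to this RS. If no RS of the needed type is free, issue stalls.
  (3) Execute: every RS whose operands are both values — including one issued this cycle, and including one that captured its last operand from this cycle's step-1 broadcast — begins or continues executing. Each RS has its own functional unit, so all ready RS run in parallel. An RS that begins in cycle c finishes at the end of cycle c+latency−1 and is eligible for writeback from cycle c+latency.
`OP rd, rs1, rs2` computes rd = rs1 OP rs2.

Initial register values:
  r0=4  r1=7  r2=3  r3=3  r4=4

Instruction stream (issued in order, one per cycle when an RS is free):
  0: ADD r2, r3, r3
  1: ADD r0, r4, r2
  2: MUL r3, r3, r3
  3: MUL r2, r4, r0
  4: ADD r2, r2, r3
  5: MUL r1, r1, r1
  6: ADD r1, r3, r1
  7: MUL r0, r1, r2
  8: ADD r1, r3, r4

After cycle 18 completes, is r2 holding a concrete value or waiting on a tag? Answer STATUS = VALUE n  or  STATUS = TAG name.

  c1: issue ADD r2<-Add1  regs: r0:4,r1:7,r2:Add1,r3:3,r4:4
  c2: issue ADD r0<-Add2  regs: r0:Add2,r1:7,r2:Add1,r3:3,r4:4
  c3: issue MUL r3<-Mul1  regs: r0:Add2,r1:7,r2:Add1,r3:Mul1,r4:4
  c4: CDB Add1=6; issue MUL r2<-Mul2  regs: r0:Add2,r1:7,r2:Mul2,r3:Mul1,r4:4
  c5: issue ADD r2<-Add1  regs: r0:Add2,r1:7,r2:Add1,r3:Mul1,r4:4
  c6: stall  regs: r0:Add2,r1:7,r2:Add1,r3:Mul1,r4:4
  c7: CDB Add2=10; stall  regs: r0:10,r1:7,r2:Add1,r3:Mul1,r4:4
  c8: CDB Mul1=9; issue MUL r1<-Mul1  regs: r0:10,r1:Mul1,r2:Add1,r3:9,r4:4
  c9: issue ADD r1<-Add2  regs: r0:10,r1:Add2,r2:Add1,r3:9,r4:4
  c10: stall  regs: r0:10,r1:Add2,r2:Add1,r3:9,r4:4
  c11: stall  regs: r0:10,r1:Add2,r2:Add1,r3:9,r4:4
  c12: CDB Mul2=40; issue MUL r0<-Mul2  regs: r0:Mul2,r1:Add2,r2:Add1,r3:9,r4:4
  c13: CDB Mul1=49; issue ADD r1<-Add3  regs: r0:Mul2,r1:Add3,r2:Add1,r3:9,r4:4
  c14: -  regs: r0:Mul2,r1:Add3,r2:Add1,r3:9,r4:4
  c15: CDB Add1=49  regs: r0:Mul2,r1:Add3,r2:49,r3:9,r4:4
  c16: CDB Add2=58  regs: r0:Mul2,r1:Add3,r2:49,r3:9,r4:4
  c17: CDB Add3=13  regs: r0:Mul2,r1:13,r2:49,r3:9,r4:4
  c18: -  regs: r0:Mul2,r1:13,r2:49,r3:9,r4:4

STATUS = VALUE 49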